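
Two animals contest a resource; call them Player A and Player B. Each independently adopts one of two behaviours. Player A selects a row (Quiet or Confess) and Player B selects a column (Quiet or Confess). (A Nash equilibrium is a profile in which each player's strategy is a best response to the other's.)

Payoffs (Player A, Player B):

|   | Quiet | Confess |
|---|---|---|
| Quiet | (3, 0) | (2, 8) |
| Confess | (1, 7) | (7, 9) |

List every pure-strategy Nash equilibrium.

(Confess, Confess)

(Quiet, Quiet): Player B prefers Confess (8 > 0) — not an equilibrium.
(Quiet, Confess): Player A prefers Confess (7 > 2) — not an equilibrium.
(Confess, Quiet): Player A prefers Quiet (3 > 1); Player B prefers Confess (9 > 7) — not an equilibrium.
(Confess, Confess): Player A gets 7 ≥ 2 from Quiet, and Player B gets 9 ≥ 7 from Quiet — Nash equilibrium.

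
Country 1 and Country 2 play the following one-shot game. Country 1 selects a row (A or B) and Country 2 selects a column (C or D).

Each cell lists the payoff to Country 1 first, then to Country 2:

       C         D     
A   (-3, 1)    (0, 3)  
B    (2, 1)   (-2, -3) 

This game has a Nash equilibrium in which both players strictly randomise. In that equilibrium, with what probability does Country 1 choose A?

Let p be the probability that Country 1 plays A. In a completely mixed equilibrium, Country 2 must be indifferent between C and D.
Country 2's expected payoff from C is p + (1−p); from D it is 3p − 3(1−p).
Setting these equal: 1 = 6p − 3, so p = 2/3.

2/3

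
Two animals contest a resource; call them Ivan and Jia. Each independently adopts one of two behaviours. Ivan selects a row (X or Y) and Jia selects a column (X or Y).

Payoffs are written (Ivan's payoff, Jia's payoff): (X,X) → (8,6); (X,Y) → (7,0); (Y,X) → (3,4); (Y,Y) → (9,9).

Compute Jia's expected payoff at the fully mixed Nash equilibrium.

54/11

First find x, the probability Ivan plays X, from Jia's indifference between X and Y: 6x + 4(1−x) = 9(1−x), giving x = 5/11.
Since Jia is indifferent in equilibrium, Jia's expected payoff equals the payoff from either column against (5/11, 6/11). Using X: 6(5/11) + 4(6/11) = 54/11.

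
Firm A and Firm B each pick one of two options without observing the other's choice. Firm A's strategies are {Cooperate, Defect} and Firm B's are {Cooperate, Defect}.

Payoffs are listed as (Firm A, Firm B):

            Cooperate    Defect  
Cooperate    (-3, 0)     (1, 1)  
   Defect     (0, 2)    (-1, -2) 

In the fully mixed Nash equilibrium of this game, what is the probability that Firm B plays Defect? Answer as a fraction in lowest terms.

Let c be the probability that Firm B plays Cooperate. In a completely mixed equilibrium, Firm A must be indifferent between Cooperate and Defect.
Firm A's expected payoff from Cooperate is −3c + (1−c); from Defect it is −(1−c).
Setting these equal: −4c + 1 = c − 1, so c = 2/5.
Therefore Firm B plays Defect with probability 1 − 2/5 = 3/5.

3/5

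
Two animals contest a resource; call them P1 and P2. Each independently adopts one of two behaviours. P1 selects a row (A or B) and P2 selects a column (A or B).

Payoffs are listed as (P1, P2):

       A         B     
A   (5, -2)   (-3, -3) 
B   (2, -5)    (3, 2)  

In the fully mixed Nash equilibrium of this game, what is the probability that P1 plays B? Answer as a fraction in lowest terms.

1/8

Let p be the probability that P1 plays A. In a completely mixed equilibrium, P2 must be indifferent between A and B.
P2's expected payoff from A is −2p − 5(1−p); from B it is −3p + 2(1−p).
Setting these equal: 3p − 5 = −5p + 2, so p = 7/8.
Therefore P1 plays B with probability 1 − 7/8 = 1/8.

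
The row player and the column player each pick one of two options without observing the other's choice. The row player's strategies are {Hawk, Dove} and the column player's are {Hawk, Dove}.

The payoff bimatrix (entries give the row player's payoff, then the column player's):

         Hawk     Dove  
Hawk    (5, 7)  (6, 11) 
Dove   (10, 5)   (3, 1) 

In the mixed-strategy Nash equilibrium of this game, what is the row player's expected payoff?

First find q, the probability the column player plays Hawk, from the row player's indifference between Hawk and Dove: 5q + 6(1−q) = 10q + 3(1−q), giving q = 3/8.
Since the row player is indifferent in equilibrium, the row player's expected payoff equals the payoff from either row against (3/8, 5/8). Using Hawk: 5(3/8) + 6(5/8) = 45/8.

45/8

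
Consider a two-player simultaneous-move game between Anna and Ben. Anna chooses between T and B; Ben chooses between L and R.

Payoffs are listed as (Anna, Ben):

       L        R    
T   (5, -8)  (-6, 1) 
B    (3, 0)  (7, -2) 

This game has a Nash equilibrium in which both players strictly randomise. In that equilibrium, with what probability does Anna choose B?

9/11

Let p be the probability that Anna plays T. In a completely mixed equilibrium, Ben must be indifferent between L and R.
Ben's expected payoff from L is −8p; from R it is p − 2(1−p).
Setting these equal: −8p = 3p − 2, so p = 2/11.
Therefore Anna plays B with probability 1 − 2/11 = 9/11.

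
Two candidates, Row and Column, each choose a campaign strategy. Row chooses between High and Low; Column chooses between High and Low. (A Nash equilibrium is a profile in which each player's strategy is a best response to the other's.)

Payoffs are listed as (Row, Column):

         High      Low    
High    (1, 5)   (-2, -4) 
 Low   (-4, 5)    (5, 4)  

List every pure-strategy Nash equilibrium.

(High, High): Row gets 1 ≥ -4 from Low, and Column gets 5 ≥ -4 from Low — Nash equilibrium.
(High, Low): Row prefers Low (5 > -2); Column prefers High (5 > -4) — not an equilibrium.
(Low, High): Row prefers High (1 > -4) — not an equilibrium.
(Low, Low): Column prefers High (5 > 4) — not an equilibrium.

(High, High)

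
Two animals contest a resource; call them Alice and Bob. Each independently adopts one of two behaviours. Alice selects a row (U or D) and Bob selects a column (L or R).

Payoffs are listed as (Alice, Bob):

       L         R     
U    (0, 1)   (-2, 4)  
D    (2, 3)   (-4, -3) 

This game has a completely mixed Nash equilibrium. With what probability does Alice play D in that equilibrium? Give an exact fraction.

1/3

Let r be the probability that Alice plays U. In a completely mixed equilibrium, Bob must be indifferent between L and R.
Bob's expected payoff from L is r + 3(1−r); from R it is 4r − 3(1−r).
Setting these equal: −2r + 3 = 7r − 3, so r = 2/3.
Therefore Alice plays D with probability 1 − 2/3 = 1/3.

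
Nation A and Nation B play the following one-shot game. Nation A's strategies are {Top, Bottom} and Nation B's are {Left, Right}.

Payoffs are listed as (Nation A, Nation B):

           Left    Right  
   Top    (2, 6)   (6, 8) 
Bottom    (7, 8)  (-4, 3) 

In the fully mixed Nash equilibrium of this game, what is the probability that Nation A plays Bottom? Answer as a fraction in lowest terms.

2/7

Let p be the probability that Nation A plays Top. In a completely mixed equilibrium, Nation B must be indifferent between Left and Right.
Nation B's expected payoff from Left is 6p + 8(1−p); from Right it is 8p + 3(1−p).
Setting these equal: −2p + 8 = 5p + 3, so p = 5/7.
Therefore Nation A plays Bottom with probability 1 − 5/7 = 2/7.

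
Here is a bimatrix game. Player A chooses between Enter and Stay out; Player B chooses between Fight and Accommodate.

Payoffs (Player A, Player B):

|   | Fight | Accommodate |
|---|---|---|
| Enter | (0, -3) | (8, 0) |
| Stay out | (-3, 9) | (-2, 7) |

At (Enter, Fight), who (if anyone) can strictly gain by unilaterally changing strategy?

Player B

Player A at (Enter, Fight) earns 0; deviating to Stay out yields -3 — not better.
Player B earns -3; deviating to Accommodate yields 0 — a strict improvement.
Only Player B has a strictly profitable deviation.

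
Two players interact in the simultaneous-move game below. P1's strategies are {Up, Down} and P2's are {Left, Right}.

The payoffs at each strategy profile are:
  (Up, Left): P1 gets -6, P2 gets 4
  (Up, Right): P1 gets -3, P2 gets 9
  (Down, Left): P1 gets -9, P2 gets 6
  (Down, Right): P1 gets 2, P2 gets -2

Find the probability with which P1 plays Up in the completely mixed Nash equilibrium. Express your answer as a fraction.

Let p be the probability that P1 plays Up. In a completely mixed equilibrium, P2 must be indifferent between Left and Right.
P2's expected payoff from Left is 4p + 6(1−p); from Right it is 9p − 2(1−p).
Setting these equal: −2p + 6 = 11p − 2, so p = 8/13.

8/13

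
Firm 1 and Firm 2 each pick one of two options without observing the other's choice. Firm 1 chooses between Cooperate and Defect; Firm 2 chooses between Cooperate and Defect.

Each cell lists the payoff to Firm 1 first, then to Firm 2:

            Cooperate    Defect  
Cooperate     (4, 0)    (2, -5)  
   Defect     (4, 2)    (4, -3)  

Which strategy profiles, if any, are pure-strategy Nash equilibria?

(Cooperate, Cooperate) and (Defect, Cooperate)

(Cooperate, Cooperate): Firm 1 gets 4 ≥ 4 from Defect, and Firm 2 gets 0 ≥ -5 from Defect — Nash equilibrium.
(Cooperate, Defect): Firm 1 prefers Defect (4 > 2); Firm 2 prefers Cooperate (0 > -5) — not an equilibrium.
(Defect, Cooperate): Firm 1 gets 4 ≥ 4 from Cooperate, and Firm 2 gets 2 ≥ -3 from Defect — Nash equilibrium.
(Defect, Defect): Firm 2 prefers Cooperate (2 > -3) — not an equilibrium.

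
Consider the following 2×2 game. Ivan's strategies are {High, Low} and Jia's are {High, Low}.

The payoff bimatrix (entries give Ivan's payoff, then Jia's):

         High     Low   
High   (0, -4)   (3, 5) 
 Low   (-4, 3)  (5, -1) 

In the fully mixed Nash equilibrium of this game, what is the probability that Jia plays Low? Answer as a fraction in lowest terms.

2/3

Let c be the probability that Jia plays High. In a completely mixed equilibrium, Ivan must be indifferent between High and Low.
Ivan's expected payoff from High is 3(1−c); from Low it is −4c + 5(1−c).
Setting these equal: −3c + 3 = −9c + 5, so c = 1/3.
Therefore Jia plays Low with probability 1 − 1/3 = 2/3.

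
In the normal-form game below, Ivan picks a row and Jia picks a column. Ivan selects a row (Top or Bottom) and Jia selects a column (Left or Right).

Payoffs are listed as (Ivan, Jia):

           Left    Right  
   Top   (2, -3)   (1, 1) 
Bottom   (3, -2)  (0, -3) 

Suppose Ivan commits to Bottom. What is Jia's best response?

Left

Against Bottom, Jia earns -2 from Left and -3 from Right.
So Left is the best response.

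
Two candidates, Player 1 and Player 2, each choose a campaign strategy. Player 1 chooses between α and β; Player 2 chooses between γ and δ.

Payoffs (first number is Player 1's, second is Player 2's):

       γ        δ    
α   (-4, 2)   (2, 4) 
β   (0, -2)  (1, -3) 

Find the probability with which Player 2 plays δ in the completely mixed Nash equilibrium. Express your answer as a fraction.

Let q be the probability that Player 2 plays γ. In a completely mixed equilibrium, Player 1 must be indifferent between α and β.
Player 1's expected payoff from α is −4q + 2(1−q); from β it is (1−q).
Setting these equal: −6q + 2 = −q + 1, so q = 1/5.
Therefore Player 2 plays δ with probability 1 − 1/5 = 4/5.

4/5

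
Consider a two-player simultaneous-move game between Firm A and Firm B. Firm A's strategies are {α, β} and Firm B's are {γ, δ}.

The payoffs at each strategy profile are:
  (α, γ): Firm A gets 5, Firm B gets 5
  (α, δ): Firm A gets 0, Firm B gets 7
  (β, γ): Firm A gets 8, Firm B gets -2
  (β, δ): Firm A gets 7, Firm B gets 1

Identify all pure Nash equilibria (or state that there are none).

(α, γ): Firm A prefers β (8 > 5); Firm B prefers δ (7 > 5) — not an equilibrium.
(α, δ): Firm A prefers β (7 > 0) — not an equilibrium.
(β, γ): Firm B prefers δ (1 > -2) — not an equilibrium.
(β, δ): Firm A gets 7 ≥ 0 from α, and Firm B gets 1 ≥ -2 from γ — Nash equilibrium.

(β, δ)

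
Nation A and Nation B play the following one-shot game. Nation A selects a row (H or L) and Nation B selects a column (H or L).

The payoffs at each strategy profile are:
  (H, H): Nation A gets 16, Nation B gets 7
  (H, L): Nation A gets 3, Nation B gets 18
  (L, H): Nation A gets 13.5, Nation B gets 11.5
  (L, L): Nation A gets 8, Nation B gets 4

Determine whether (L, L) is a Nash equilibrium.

No

At (L, L), Nation A earns 8; switching to H would give 3, so Nation A has no profitable deviation.
Nation B earns 4; switching to H would give 11.5, so Nation B would deviate.
Since at least one player can profitably deviate, this is not a Nash equilibrium.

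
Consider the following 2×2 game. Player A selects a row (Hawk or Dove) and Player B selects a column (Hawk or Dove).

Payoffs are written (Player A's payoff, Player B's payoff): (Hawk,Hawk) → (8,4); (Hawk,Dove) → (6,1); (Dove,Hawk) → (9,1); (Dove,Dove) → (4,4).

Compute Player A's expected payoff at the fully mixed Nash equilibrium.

First find y, the probability Player B plays Hawk, from Player A's indifference between Hawk and Dove: 8y + 6(1−y) = 9y + 4(1−y), giving y = 2/3.
Since Player A is indifferent in equilibrium, Player A's expected payoff equals the payoff from either row against (2/3, 1/3). Using Hawk: 8(2/3) + 6(1/3) = 22/3.

22/3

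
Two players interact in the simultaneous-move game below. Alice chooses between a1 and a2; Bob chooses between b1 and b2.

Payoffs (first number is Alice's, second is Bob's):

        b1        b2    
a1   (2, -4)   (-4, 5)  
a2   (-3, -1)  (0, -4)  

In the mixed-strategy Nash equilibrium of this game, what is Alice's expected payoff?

-4/3

First find y, the probability Bob plays b1, from Alice's indifference between a1 and a2: 2y − 4(1−y) = −3y, giving y = 4/9.
Since Alice is indifferent in equilibrium, Alice's expected payoff equals the payoff from either row against (4/9, 5/9). Using a1: 2(4/9) − 4(5/9) = -4/3.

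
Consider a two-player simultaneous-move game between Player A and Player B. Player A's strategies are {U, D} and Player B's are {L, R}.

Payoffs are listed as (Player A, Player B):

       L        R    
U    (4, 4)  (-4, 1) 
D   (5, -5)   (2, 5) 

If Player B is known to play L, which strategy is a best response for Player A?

Against L, Player A earns 4 from U and 5 from D.
So D is the best response.

D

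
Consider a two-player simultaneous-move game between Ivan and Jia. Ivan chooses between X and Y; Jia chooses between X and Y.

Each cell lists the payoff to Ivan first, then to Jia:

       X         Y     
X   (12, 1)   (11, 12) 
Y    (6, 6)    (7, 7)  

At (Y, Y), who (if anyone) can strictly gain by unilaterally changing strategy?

Ivan at (Y, Y) earns 7; deviating to X yields 11 — a strict improvement.
Jia earns 7; deviating to X yields 6 — not better.
Only Ivan has a strictly profitable deviation.

Ivan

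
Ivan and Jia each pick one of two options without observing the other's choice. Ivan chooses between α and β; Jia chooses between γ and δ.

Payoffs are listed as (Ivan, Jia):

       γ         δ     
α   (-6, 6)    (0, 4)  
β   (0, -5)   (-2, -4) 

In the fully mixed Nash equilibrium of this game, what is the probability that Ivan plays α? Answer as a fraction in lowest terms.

Let x be the probability that Ivan plays α. In a completely mixed equilibrium, Jia must be indifferent between γ and δ.
Jia's expected payoff from γ is 6x − 5(1−x); from δ it is 4x − 4(1−x).
Setting these equal: 11x − 5 = 8x − 4, so x = 1/3.

1/3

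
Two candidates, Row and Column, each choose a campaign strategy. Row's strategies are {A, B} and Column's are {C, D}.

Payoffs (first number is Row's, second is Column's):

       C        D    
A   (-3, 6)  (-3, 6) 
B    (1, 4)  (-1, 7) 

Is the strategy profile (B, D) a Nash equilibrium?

At (B, D), Row earns -1; switching to A would give -3, so Row has no profitable deviation.
Column earns 7; switching to C would give 4, so Column has no profitable deviation.
Neither player can gain by a unilateral deviation, so this profile is a Nash equilibrium.

Yes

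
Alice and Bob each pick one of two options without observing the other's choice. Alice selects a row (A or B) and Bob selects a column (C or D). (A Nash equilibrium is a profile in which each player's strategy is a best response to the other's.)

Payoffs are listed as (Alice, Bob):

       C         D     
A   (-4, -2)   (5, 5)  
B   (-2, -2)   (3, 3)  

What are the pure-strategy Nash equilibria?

(A, C): Alice prefers B (-2 > -4); Bob prefers D (5 > -2) — not an equilibrium.
(A, D): Alice gets 5 ≥ 3 from B, and Bob gets 5 ≥ -2 from C — Nash equilibrium.
(B, C): Bob prefers D (3 > -2) — not an equilibrium.
(B, D): Alice prefers A (5 > 3) — not an equilibrium.

(A, D)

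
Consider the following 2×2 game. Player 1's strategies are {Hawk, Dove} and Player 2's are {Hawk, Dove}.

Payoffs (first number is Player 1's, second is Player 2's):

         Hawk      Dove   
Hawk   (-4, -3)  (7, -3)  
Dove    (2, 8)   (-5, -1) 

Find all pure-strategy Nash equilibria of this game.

(Hawk, Hawk): Player 1 prefers Dove (2 > -4) — not an equilibrium.
(Hawk, Dove): Player 1 gets 7 ≥ -5 from Dove, and Player 2 gets -3 ≥ -3 from Hawk — Nash equilibrium.
(Dove, Hawk): Player 1 gets 2 ≥ -4 from Hawk, and Player 2 gets 8 ≥ -1 from Dove — Nash equilibrium.
(Dove, Dove): Player 1 prefers Hawk (7 > -5); Player 2 prefers Hawk (8 > -1) — not an equilibrium.

(Hawk, Dove) and (Dove, Hawk)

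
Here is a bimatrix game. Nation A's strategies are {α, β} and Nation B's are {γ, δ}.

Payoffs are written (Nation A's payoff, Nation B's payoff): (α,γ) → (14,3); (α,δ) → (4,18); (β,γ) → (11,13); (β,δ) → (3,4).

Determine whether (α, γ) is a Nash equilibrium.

At (α, γ), Nation A earns 14; switching to β would give 11, so Nation A has no profitable deviation.
Nation B earns 3; switching to δ would give 18, so Nation B would deviate.
Since at least one player can profitably deviate, this is not a Nash equilibrium.

No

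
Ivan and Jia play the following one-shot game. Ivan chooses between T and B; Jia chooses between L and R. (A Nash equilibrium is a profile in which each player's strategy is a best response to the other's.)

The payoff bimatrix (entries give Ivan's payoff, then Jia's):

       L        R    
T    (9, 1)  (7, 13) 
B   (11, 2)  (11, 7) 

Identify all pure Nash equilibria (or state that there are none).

(B, R)

(T, L): Ivan prefers B (11 > 9); Jia prefers R (13 > 1) — not an equilibrium.
(T, R): Ivan prefers B (11 > 7) — not an equilibrium.
(B, L): Jia prefers R (7 > 2) — not an equilibrium.
(B, R): Ivan gets 11 ≥ 7 from T, and Jia gets 7 ≥ 2 from L — Nash equilibrium.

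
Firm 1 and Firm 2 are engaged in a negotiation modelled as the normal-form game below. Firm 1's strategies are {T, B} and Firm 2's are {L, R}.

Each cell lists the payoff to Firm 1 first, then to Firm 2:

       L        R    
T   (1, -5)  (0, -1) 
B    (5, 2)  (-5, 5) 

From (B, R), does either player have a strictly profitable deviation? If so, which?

Firm 1 at (B, R) earns -5; deviating to T yields 0 — a strict improvement.
Firm 2 earns 5; deviating to L yields 2 — not better.
Only Firm 1 has a strictly profitable deviation.

Firm 1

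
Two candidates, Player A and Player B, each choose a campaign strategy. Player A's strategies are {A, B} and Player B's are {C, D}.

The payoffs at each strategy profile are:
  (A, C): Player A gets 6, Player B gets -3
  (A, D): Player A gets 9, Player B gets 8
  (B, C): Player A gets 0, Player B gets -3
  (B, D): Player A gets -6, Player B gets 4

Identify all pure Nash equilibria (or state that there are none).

(A, D)

(A, C): Player B prefers D (8 > -3) — not an equilibrium.
(A, D): Player A gets 9 ≥ -6 from B, and Player B gets 8 ≥ -3 from C — Nash equilibrium.
(B, C): Player A prefers A (6 > 0); Player B prefers D (4 > -3) — not an equilibrium.
(B, D): Player A prefers A (9 > -6) — not an equilibrium.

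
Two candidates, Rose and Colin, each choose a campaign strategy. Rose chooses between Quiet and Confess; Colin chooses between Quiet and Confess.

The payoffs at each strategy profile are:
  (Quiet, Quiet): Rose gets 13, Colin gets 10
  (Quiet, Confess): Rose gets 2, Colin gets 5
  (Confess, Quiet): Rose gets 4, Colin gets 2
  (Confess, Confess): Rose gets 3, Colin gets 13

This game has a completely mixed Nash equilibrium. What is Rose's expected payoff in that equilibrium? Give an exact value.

31/10

First find y, the probability Colin plays Quiet, from Rose's indifference between Quiet and Confess: 13y + 2(1−y) = 4y + 3(1−y), giving y = 1/10.
Since Rose is indifferent in equilibrium, Rose's expected payoff equals the payoff from either row against (1/10, 9/10). Using Quiet: 13(1/10) + 2(9/10) = 31/10.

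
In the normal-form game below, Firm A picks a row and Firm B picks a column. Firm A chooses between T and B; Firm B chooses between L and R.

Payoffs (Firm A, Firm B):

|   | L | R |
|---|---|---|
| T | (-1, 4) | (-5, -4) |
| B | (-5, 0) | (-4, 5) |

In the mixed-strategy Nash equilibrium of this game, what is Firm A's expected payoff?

-21/5

First find y, the probability Firm B plays L, from Firm A's indifference between T and B: −y − 5(1−y) = −5y − 4(1−y), giving y = 1/5.
Since Firm A is indifferent in equilibrium, Firm A's expected payoff equals the payoff from either row against (1/5, 4/5). Using T: −(1/5) − 5(4/5) = -21/5.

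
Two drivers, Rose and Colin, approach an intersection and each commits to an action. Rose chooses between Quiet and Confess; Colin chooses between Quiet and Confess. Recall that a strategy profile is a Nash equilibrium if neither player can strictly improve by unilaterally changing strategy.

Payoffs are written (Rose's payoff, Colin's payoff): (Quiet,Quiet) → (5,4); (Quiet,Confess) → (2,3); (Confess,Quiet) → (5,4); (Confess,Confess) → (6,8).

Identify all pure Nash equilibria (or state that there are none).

(Quiet, Quiet) and (Confess, Confess)

(Quiet, Quiet): Rose gets 5 ≥ 5 from Confess, and Colin gets 4 ≥ 3 from Confess — Nash equilibrium.
(Quiet, Confess): Rose prefers Confess (6 > 2); Colin prefers Quiet (4 > 3) — not an equilibrium.
(Confess, Quiet): Colin prefers Confess (8 > 4) — not an equilibrium.
(Confess, Confess): Rose gets 6 ≥ 2 from Quiet, and Colin gets 8 ≥ 4 from Quiet — Nash equilibrium.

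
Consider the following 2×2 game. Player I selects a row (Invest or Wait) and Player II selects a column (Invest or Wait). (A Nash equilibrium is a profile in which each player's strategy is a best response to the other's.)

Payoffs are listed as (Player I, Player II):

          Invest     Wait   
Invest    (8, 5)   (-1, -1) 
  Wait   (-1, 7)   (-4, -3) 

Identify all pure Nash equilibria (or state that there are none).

(Invest, Invest)

(Invest, Invest): Player I gets 8 ≥ -1 from Wait, and Player II gets 5 ≥ -1 from Wait — Nash equilibrium.
(Invest, Wait): Player II prefers Invest (5 > -1) — not an equilibrium.
(Wait, Invest): Player I prefers Invest (8 > -1) — not an equilibrium.
(Wait, Wait): Player I prefers Invest (-1 > -4); Player II prefers Invest (7 > -3) — not an equilibrium.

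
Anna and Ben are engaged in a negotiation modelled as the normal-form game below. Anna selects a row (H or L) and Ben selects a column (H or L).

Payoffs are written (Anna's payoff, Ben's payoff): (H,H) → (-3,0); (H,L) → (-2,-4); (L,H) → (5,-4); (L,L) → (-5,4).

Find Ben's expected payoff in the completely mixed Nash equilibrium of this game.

-4/3

First find p, the probability Anna plays H, from Ben's indifference between H and L: −4(1−p) = −4p + 4(1−p), giving p = 2/3.
Since Ben is indifferent in equilibrium, Ben's expected payoff equals the payoff from either column against (2/3, 1/3). Using H: −4(1/3) = -4/3.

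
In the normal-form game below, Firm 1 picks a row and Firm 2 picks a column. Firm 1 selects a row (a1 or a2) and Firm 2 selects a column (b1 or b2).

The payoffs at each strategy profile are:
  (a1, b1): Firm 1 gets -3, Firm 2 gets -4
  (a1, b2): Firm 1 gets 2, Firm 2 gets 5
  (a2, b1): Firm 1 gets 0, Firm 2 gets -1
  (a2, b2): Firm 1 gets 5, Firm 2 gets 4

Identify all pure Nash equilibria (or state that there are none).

(a1, b1): Firm 1 prefers a2 (0 > -3); Firm 2 prefers b2 (5 > -4) — not an equilibrium.
(a1, b2): Firm 1 prefers a2 (5 > 2) — not an equilibrium.
(a2, b1): Firm 2 prefers b2 (4 > -1) — not an equilibrium.
(a2, b2): Firm 1 gets 5 ≥ 2 from a1, and Firm 2 gets 4 ≥ -1 from b1 — Nash equilibrium.

(a2, b2)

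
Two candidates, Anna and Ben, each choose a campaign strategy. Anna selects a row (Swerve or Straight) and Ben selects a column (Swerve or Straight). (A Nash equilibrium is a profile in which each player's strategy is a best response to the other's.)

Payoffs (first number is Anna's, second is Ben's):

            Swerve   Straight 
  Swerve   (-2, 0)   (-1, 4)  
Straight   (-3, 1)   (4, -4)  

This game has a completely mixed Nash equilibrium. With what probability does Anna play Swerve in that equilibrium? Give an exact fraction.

5/9

Let r be the probability that Anna plays Swerve. In a completely mixed equilibrium, Ben must be indifferent between Swerve and Straight.
Ben's expected payoff from Swerve is (1−r); from Straight it is 4r − 4(1−r).
Setting these equal: −r + 1 = 8r − 4, so r = 5/9.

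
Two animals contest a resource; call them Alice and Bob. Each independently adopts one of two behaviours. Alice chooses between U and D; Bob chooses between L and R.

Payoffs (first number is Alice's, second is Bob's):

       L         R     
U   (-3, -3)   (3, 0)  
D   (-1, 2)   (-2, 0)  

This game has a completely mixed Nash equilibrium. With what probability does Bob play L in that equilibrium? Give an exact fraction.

Let c be the probability that Bob plays L. In a completely mixed equilibrium, Alice must be indifferent between U and D.
Alice's expected payoff from U is −3c + 3(1−c); from D it is −c − 2(1−c).
Setting these equal: −6c + 3 = c − 2, so c = 5/7.

5/7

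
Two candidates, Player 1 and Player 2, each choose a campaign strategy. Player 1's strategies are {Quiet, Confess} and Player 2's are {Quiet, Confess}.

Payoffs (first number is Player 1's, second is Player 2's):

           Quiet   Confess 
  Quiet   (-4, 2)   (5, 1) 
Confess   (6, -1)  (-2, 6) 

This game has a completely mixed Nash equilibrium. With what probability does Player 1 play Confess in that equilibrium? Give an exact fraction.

Let p be the probability that Player 1 plays Quiet. In a completely mixed equilibrium, Player 2 must be indifferent between Quiet and Confess.
Player 2's expected payoff from Quiet is 2p − (1−p); from Confess it is p + 6(1−p).
Setting these equal: 3p − 1 = −5p + 6, so p = 7/8.
Therefore Player 1 plays Confess with probability 1 − 7/8 = 1/8.

1/8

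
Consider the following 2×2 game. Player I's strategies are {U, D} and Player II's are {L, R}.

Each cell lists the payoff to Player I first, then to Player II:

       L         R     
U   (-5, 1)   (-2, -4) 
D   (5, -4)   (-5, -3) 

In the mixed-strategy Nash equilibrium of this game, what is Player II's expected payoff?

First find p, the probability Player I plays U, from Player II's indifference between L and R: p − 4(1−p) = −4p − 3(1−p), giving p = 1/6.
Since Player II is indifferent in equilibrium, Player II's expected payoff equals the payoff from either column against (1/6, 5/6). Using L: (1/6) − 4(5/6) = -19/6.

-19/6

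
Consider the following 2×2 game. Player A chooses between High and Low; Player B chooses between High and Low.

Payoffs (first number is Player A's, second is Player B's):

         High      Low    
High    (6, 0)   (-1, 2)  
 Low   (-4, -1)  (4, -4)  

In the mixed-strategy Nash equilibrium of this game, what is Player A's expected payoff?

4/3

First find q, the probability Player B plays High, from Player A's indifference between High and Low: 6q − (1−q) = −4q + 4(1−q), giving q = 1/3.
Since Player A is indifferent in equilibrium, Player A's expected payoff equals the payoff from either row against (1/3, 2/3). Using High: 6(1/3) − (2/3) = 4/3.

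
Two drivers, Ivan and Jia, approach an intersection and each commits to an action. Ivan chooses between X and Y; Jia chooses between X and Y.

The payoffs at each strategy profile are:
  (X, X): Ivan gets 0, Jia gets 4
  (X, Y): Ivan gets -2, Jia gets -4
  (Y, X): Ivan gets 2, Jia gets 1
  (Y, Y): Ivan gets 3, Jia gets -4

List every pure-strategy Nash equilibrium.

(X, X): Ivan prefers Y (2 > 0) — not an equilibrium.
(X, Y): Ivan prefers Y (3 > -2); Jia prefers X (4 > -4) — not an equilibrium.
(Y, X): Ivan gets 2 ≥ 0 from X, and Jia gets 1 ≥ -4 from Y — Nash equilibrium.
(Y, Y): Jia prefers X (1 > -4) — not an equilibrium.

(Y, X)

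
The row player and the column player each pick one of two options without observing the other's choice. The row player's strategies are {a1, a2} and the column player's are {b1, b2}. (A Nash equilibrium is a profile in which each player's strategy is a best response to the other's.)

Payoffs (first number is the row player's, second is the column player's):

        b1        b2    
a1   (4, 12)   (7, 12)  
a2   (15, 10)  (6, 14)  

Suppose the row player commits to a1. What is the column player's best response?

Against a1, the column player earns 12 from b1 and 12 from b2.
So either strategy is a best response.

either — both b1 and b2 are best responses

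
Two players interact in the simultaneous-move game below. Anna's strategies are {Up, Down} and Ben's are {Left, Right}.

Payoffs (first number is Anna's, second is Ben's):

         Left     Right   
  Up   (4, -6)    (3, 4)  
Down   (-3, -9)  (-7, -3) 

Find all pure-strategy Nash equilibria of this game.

(Up, Left): Ben prefers Right (4 > -6) — not an equilibrium.
(Up, Right): Anna gets 3 ≥ -7 from Down, and Ben gets 4 ≥ -6 from Left — Nash equilibrium.
(Down, Left): Anna prefers Up (4 > -3); Ben prefers Right (-3 > -9) — not an equilibrium.
(Down, Right): Anna prefers Up (3 > -7) — not an equilibrium.

(Up, Right)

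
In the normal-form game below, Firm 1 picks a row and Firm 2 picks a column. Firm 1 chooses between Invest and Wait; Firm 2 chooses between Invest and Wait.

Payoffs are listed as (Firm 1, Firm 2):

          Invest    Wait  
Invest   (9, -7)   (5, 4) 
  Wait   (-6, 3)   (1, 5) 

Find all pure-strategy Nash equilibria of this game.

(Invest, Invest): Firm 2 prefers Wait (4 > -7) — not an equilibrium.
(Invest, Wait): Firm 1 gets 5 ≥ 1 from Wait, and Firm 2 gets 4 ≥ -7 from Invest — Nash equilibrium.
(Wait, Invest): Firm 1 prefers Invest (9 > -6); Firm 2 prefers Wait (5 > 3) — not an equilibrium.
(Wait, Wait): Firm 1 prefers Invest (5 > 1) — not an equilibrium.

(Invest, Wait)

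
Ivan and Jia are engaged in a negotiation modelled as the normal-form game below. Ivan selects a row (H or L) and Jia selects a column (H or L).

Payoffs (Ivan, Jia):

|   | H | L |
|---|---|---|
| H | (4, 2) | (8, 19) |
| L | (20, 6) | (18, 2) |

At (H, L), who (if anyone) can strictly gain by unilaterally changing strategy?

Ivan at (H, L) earns 8; deviating to L yields 18 — a strict improvement.
Jia earns 19; deviating to H yields 2 — not better.
Only Ivan has a strictly profitable deviation.

Ivan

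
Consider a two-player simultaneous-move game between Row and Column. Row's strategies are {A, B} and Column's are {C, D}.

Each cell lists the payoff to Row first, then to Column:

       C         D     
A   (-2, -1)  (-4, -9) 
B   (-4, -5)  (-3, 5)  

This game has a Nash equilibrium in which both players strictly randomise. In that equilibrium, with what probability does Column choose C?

1/3

Let y be the probability that Column plays C. In a completely mixed equilibrium, Row must be indifferent between A and B.
Row's expected payoff from A is −2y − 4(1−y); from B it is −4y − 3(1−y).
Setting these equal: 2y − 4 = −y − 3, so y = 1/3.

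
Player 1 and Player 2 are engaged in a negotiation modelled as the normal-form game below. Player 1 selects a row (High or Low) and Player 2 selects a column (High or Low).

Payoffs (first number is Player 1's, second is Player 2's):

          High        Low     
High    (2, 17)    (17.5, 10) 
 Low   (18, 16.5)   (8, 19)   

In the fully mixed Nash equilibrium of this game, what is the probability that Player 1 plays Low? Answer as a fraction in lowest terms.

14/19

Let x be the probability that Player 1 plays High. In a completely mixed equilibrium, Player 2 must be indifferent between High and Low.
Player 2's expected payoff from High is 17x + 16.5(1−x); from Low it is 10x + 19(1−x).
Setting these equal: 0.5x + 16.5 = −9x + 19, so x = 5/19.
Therefore Player 1 plays Low with probability 1 − 5/19 = 14/19.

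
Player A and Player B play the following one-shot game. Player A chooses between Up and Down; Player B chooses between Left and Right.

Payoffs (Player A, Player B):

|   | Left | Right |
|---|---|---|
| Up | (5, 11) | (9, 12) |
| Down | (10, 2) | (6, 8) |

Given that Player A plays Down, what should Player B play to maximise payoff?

Right

Against Down, Player B earns 2 from Left and 8 from Right.
So Right is the best response.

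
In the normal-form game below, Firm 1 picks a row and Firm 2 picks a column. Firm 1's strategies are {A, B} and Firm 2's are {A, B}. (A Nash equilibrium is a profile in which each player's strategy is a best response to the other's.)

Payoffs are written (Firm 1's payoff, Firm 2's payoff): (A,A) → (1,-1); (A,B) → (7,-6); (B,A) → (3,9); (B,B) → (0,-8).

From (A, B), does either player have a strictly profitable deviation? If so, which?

Firm 2

Firm 1 at (A, B) earns 7; deviating to B yields 0 — not better.
Firm 2 earns -6; deviating to A yields -1 — a strict improvement.
Only Firm 2 has a strictly profitable deviation.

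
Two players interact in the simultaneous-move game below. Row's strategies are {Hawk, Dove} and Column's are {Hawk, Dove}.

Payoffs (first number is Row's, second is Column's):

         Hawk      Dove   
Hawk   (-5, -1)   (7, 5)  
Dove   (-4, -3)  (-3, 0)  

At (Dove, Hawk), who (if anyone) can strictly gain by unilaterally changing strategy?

Column

Row at (Dove, Hawk) earns -4; deviating to Hawk yields -5 — not better.
Column earns -3; deviating to Dove yields 0 — a strict improvement.
Only Column has a strictly profitable deviation.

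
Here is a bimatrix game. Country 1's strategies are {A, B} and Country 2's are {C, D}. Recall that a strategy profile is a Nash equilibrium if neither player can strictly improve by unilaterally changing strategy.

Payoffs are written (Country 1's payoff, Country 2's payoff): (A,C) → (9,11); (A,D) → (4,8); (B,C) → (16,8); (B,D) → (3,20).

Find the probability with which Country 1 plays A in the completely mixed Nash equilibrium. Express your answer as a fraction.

4/5

Let p be the probability that Country 1 plays A. In a completely mixed equilibrium, Country 2 must be indifferent between C and D.
Country 2's expected payoff from C is 11p + 8(1−p); from D it is 8p + 20(1−p).
Setting these equal: 3p + 8 = −12p + 20, so p = 4/5.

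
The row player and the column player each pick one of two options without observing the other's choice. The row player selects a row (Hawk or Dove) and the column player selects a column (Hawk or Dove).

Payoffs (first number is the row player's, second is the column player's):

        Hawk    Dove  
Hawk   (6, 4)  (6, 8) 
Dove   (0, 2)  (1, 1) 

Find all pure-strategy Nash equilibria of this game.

(Hawk, Dove)

(Hawk, Hawk): the column player prefers Dove (8 > 4) — not an equilibrium.
(Hawk, Dove): the row player gets 6 ≥ 1 from Dove, and the column player gets 8 ≥ 4 from Hawk — Nash equilibrium.
(Dove, Hawk): the row player prefers Hawk (6 > 0) — not an equilibrium.
(Dove, Dove): the row player prefers Hawk (6 > 1); the column player prefers Hawk (2 > 1) — not an equilibrium.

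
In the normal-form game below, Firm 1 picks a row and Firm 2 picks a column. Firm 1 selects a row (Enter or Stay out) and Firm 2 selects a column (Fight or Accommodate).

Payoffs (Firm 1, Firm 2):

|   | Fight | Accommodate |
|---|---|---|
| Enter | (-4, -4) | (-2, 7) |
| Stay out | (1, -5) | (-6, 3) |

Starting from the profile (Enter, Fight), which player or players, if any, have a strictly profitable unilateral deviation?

Firm 1 at (Enter, Fight) earns -4; deviating to Stay out yields 1 — a strict improvement.
Firm 2 earns -4; deviating to Accommodate yields 7 — a strict improvement.
Both Firm 1 and Firm 2 have strictly profitable deviations.

Both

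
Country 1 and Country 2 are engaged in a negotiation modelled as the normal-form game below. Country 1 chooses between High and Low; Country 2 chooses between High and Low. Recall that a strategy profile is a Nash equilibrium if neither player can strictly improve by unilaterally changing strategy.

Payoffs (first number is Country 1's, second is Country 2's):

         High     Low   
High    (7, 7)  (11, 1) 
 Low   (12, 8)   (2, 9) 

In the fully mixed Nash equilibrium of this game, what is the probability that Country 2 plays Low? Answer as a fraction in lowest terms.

Let y be the probability that Country 2 plays High. In a completely mixed equilibrium, Country 1 must be indifferent between High and Low.
Country 1's expected payoff from High is 7y + 11(1−y); from Low it is 12y + 2(1−y).
Setting these equal: −4y + 11 = 10y + 2, so y = 9/14.
Therefore Country 2 plays Low with probability 1 − 9/14 = 5/14.

5/14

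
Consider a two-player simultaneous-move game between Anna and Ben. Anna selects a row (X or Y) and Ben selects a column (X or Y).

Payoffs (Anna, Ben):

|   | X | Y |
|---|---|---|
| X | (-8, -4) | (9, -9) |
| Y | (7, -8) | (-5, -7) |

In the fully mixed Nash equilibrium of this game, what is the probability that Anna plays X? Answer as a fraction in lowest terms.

Let p be the probability that Anna plays X. In a completely mixed equilibrium, Ben must be indifferent between X and Y.
Ben's expected payoff from X is −4p − 8(1−p); from Y it is −9p − 7(1−p).
Setting these equal: 4p − 8 = −2p − 7, so p = 1/6.

1/6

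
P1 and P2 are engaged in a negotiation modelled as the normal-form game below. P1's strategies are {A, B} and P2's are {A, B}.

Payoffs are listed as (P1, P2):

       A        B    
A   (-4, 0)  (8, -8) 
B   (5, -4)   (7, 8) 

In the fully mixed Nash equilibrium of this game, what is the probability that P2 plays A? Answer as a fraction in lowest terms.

1/10

Let q be the probability that P2 plays A. In a completely mixed equilibrium, P1 must be indifferent between A and B.
P1's expected payoff from A is −4q + 8(1−q); from B it is 5q + 7(1−q).
Setting these equal: −12q + 8 = −2q + 7, so q = 1/10.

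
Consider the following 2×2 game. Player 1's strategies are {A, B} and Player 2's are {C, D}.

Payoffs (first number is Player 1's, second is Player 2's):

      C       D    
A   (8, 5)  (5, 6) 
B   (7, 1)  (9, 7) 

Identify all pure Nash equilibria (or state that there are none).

(B, D)

(A, C): Player 2 prefers D (6 > 5) — not an equilibrium.
(A, D): Player 1 prefers B (9 > 5) — not an equilibrium.
(B, C): Player 1 prefers A (8 > 7); Player 2 prefers D (7 > 1) — not an equilibrium.
(B, D): Player 1 gets 9 ≥ 5 from A, and Player 2 gets 7 ≥ 1 from C — Nash equilibrium.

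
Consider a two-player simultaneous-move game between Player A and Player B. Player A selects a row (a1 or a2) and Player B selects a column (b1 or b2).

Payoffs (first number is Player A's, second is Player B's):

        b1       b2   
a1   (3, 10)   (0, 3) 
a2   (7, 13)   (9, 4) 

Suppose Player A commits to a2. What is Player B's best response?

Against a2, Player B earns 13 from b1 and 4 from b2.
So b1 is the best response.

b1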